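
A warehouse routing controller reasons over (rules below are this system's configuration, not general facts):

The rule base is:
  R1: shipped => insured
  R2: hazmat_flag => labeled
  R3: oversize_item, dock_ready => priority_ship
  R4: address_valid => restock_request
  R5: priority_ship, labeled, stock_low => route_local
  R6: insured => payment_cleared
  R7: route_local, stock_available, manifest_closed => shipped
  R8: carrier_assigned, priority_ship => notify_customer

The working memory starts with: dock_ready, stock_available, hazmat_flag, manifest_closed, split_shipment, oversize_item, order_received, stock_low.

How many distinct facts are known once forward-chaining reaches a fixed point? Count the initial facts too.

Round 1 — R2, R3, derive labeled, priority_ship.
Round 2 — R5, derive route_local.
Round 3 — R7, derive shipped.
Round 4 — R1, derive insured.
Round 5 — R6, derive payment_cleared.
Closure: {dock_ready, hazmat_flag, insured, labeled, manifest_closed, order_received, oversize_item, payment_cleared, priority_ship, route_local, shipped, split_shipment, stock_available, stock_low} — 14 facts.

14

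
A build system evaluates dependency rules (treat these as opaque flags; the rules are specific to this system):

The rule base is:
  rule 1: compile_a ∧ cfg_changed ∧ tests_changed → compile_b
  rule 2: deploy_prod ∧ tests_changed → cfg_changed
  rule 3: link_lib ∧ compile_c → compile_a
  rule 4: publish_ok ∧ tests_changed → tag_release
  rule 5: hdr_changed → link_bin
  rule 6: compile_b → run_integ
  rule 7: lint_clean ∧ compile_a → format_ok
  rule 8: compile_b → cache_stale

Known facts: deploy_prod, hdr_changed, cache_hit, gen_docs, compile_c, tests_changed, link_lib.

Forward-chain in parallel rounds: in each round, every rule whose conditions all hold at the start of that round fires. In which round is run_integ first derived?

3

Round 1: rule 2 [deploy_prod ∧ tests_changed → cfg_changed]; rule 3 [link_lib ∧ compile_c → compile_a]; rule 5 [hdr_changed → link_bin]. Adds cfg_changed, compile_a, link_bin.
Round 2: rule 1 [compile_a ∧ cfg_changed ∧ tests_changed → compile_b]. Adds compile_b.
Round 3: rule 6 [compile_b → run_integ]; rule 8 [compile_b → cache_stale]. Adds run_integ, cache_stale.
run_integ first appears in round 3.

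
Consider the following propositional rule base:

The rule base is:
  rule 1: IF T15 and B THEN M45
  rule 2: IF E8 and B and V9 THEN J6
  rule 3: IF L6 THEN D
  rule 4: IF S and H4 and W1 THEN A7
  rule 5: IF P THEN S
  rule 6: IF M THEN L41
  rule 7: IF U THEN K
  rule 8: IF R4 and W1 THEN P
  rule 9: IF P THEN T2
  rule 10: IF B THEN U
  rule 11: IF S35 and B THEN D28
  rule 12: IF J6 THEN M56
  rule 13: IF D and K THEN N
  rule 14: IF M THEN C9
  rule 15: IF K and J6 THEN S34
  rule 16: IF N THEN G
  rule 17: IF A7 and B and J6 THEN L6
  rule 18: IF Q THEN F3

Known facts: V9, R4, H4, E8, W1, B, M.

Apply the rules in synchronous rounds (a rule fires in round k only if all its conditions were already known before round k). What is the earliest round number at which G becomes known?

7

Round 1 fires rule 2, rule 6, rule 8, rule 10, rule 14, giving J6, L41, P, U, C9.
Round 2 fires rule 5, rule 7, rule 9, rule 12, giving S, K, T2, M56.
Round 3 fires rule 4, rule 15, giving A7, S34.
Round 4 fires rule 17, giving L6.
Round 5 fires rule 3, giving D.
Round 6 fires rule 13, giving N.
Round 7 fires rule 16, giving G.
G first appears in round 7.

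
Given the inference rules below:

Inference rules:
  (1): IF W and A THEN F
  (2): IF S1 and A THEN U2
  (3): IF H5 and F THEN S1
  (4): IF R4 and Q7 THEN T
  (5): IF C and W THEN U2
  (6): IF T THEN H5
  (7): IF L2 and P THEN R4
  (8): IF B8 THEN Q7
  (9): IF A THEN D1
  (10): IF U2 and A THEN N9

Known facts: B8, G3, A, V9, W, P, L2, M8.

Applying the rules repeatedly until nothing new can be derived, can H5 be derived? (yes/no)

Round 1: (1) [IF W and A THEN F]; (7) [IF L2 and P THEN R4]; (8) [IF B8 THEN Q7]; (9) [IF A THEN D1]. New: F, R4, Q7, D1.
Round 2: (4) [IF R4 and Q7 THEN T]. New: T.
Round 3: (6) [IF T THEN H5]. New: H5.
Round 4: (3) [IF H5 and F THEN S1]. New: S1.
Round 5: (2) [IF S1 and A THEN U2]. New: U2.
Round 6: (10) [IF U2 and A THEN N9]. New: N9.
H5 appears in round 3, so it is derivable.

yes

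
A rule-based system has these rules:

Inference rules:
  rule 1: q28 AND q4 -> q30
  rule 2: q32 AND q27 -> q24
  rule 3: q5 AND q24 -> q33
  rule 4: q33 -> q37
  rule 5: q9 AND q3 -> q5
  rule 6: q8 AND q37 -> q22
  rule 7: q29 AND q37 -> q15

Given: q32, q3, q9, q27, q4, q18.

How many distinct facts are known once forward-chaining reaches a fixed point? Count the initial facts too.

10

Round 1: rule 2 [q32 AND q27 -> q24]; rule 5 [q9 AND q3 -> q5]. New: q24, q5.
Round 2: rule 3 [q5 AND q24 -> q33]. New: q33.
Round 3: rule 4 [q33 -> q37]. New: q37.
Closure: {q18, q24, q27, q3, q32, q33, q37, q4, q5, q9} — 10 facts.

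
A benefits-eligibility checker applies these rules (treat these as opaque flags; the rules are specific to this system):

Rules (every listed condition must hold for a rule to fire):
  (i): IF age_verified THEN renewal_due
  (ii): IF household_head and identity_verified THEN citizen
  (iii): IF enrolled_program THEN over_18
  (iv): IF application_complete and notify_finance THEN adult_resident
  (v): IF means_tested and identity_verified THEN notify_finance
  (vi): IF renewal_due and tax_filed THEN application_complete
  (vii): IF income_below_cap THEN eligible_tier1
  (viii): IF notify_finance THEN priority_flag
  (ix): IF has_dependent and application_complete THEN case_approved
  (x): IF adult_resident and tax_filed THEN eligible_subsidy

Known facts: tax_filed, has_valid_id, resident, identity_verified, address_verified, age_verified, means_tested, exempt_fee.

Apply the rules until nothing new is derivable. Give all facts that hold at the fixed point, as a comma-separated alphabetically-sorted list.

Round 1: (i) [IF age_verified THEN renewal_due]; (v) [IF means_tested and identity_verified THEN notify_finance]. New: renewal_due, notify_finance.
Round 2: (vi) [IF renewal_due and tax_filed THEN application_complete]; (viii) [IF notify_finance THEN priority_flag]. New: application_complete, priority_flag.
Round 3: (iv) [IF application_complete and notify_finance THEN adult_resident]. New: adult_resident.
Round 4: (x) [IF adult_resident and tax_filed THEN eligible_subsidy]. New: eligible_subsidy.

address_verified, adult_resident, age_verified, application_complete, eligible_subsidy, exempt_fee, has_valid_id, identity_verified, means_tested, notify_finance, priority_flag, renewal_due, resident, tax_filed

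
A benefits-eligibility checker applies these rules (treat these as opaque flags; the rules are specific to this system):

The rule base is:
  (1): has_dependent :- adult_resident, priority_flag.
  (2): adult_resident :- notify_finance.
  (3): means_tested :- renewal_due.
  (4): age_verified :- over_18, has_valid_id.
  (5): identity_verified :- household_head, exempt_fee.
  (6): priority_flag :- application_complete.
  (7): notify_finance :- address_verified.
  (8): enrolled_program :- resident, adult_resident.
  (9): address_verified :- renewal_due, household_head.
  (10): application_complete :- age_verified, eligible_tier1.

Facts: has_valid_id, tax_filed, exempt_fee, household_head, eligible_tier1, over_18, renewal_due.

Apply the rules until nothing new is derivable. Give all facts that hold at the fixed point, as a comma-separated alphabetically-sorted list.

Round 1: (3) [means_tested :- renewal_due.]; (4) [age_verified :- over_18, has_valid_id.]; (5) [identity_verified :- household_head, exempt_fee.]; (9) [address_verified :- renewal_due, household_head.]. New: means_tested, age_verified, identity_verified, address_verified.
Round 2: (7) [notify_finance :- address_verified.]; (10) [application_complete :- age_verified, eligible_tier1.]. New: notify_finance, application_complete.
Round 3: (2) [adult_resident :- notify_finance.]; (6) [priority_flag :- application_complete.]. New: adult_resident, priority_flag.
Round 4: (1) [has_dependent :- adult_resident, priority_flag.]. New: has_dependent.

address_verified, adult_resident, age_verified, application_complete, eligible_tier1, exempt_fee, has_dependent, has_valid_id, household_head, identity_verified, means_tested, notify_finance, over_18, priority_flag, renewal_due, tax_filed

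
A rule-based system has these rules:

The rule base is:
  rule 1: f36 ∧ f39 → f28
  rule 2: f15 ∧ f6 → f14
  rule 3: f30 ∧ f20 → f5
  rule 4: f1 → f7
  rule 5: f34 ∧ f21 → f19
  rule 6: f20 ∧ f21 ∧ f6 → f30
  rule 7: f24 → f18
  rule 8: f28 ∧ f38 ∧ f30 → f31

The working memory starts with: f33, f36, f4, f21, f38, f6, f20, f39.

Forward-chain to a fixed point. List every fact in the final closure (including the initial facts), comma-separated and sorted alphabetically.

f20, f21, f28, f30, f31, f33, f36, f38, f39, f4, f5, f6

Round 1: rule 1 [f36 ∧ f39 → f28]; rule 6 [f20 ∧ f21 ∧ f6 → f30]. New: f28, f30.
Round 2: rule 3 [f30 ∧ f20 → f5]; rule 8 [f28 ∧ f38 ∧ f30 → f31]. New: f5, f31.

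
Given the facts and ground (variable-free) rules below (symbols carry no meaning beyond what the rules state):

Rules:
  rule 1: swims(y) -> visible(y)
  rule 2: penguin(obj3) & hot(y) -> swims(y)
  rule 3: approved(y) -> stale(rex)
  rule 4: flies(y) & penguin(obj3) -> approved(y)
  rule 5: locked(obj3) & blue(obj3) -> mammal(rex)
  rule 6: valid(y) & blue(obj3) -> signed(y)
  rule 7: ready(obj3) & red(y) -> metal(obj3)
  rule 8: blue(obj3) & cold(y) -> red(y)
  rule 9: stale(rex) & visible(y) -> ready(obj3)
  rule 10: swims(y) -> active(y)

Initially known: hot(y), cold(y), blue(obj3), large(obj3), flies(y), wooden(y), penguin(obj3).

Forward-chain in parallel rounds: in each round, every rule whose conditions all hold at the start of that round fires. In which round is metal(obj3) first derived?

4

Round 1: rule 2 [penguin(obj3) & hot(y) -> swims(y)]; rule 4 [flies(y) & penguin(obj3) -> approved(y)]; rule 8 [blue(obj3) & cold(y) -> red(y)]. New: swims(y), approved(y), red(y).
Round 2: rule 1 [swims(y) -> visible(y)]; rule 3 [approved(y) -> stale(rex)]; rule 10 [swims(y) -> active(y)]. New: visible(y), stale(rex), active(y).
Round 3: rule 9 [stale(rex) & visible(y) -> ready(obj3)]. New: ready(obj3).
Round 4: rule 7 [ready(obj3) & red(y) -> metal(obj3)]. New: metal(obj3).
metal(obj3) first appears in round 4.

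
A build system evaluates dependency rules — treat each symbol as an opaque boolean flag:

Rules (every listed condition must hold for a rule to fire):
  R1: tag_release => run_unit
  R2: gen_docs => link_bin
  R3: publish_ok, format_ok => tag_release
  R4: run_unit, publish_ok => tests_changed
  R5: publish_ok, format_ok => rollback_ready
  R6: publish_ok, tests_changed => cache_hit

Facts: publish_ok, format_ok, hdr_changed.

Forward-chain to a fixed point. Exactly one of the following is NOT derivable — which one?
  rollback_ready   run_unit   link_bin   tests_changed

link_bin

Round 1: R3 [publish_ok, format_ok => tag_release]; R5 [publish_ok, format_ok => rollback_ready]. Adds tag_release, rollback_ready.
Round 2: R1 [tag_release => run_unit]. Adds run_unit.
Round 3: R4 [run_unit, publish_ok => tests_changed]. Adds tests_changed.
Round 4: R6 [publish_ok, tests_changed => cache_hit]. Adds cache_hit.
Derived: rollback_ready (round 1), tests_changed (round 3), run_unit (round 2). link_bin never appears in any round.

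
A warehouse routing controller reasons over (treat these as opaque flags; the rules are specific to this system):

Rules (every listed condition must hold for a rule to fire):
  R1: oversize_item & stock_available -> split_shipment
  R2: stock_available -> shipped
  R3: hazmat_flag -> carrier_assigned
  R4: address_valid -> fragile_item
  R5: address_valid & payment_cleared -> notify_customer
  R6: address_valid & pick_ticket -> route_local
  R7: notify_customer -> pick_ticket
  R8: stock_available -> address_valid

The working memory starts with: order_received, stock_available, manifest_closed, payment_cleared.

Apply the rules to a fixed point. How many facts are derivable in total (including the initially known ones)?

10

Round 1 fires R2, R8, giving shipped, address_valid.
Round 2 fires R4, R5, giving fragile_item, notify_customer.
Round 3 fires R7, giving pick_ticket.
Round 4 fires R6, giving route_local.
Closure: {address_valid, fragile_item, manifest_closed, notify_customer, order_received, payment_cleared, pick_ticket, route_local, shipped, stock_available} — 10 facts.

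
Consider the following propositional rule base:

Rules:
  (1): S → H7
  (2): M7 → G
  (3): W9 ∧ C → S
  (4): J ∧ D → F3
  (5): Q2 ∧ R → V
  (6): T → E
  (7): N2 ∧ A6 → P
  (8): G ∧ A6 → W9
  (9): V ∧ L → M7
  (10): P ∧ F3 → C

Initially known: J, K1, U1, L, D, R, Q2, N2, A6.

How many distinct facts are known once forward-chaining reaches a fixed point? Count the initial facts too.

18

Round 1: (4) [J ∧ D → F3]; (5) [Q2 ∧ R → V]; (7) [N2 ∧ A6 → P]. Adds F3, V, P.
Round 2: (9) [V ∧ L → M7]; (10) [P ∧ F3 → C]. Adds M7, C.
Round 3: (2) [M7 → G]. Adds G.
Round 4: (8) [G ∧ A6 → W9]. Adds W9.
Round 5: (3) [W9 ∧ C → S]. Adds S.
Round 6: (1) [S → H7]. Adds H7.
Closure: {A6, C, D, F3, G, H7, J, K1, L, M7, N2, P, Q2, R, S, U1, V, W9} — 18 facts.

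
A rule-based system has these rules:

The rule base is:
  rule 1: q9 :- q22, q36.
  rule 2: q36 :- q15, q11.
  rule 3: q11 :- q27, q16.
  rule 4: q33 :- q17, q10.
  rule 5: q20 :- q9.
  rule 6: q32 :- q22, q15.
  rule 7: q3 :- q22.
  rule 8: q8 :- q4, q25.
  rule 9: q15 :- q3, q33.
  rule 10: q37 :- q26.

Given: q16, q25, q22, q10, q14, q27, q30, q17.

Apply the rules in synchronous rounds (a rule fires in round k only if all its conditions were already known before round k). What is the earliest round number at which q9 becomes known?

4

Round 1: rule 3 [q11 :- q27, q16.]; rule 4 [q33 :- q17, q10.]; rule 7 [q3 :- q22.]. Adds q11, q33, q3.
Round 2: rule 9 [q15 :- q3, q33.]. Adds q15.
Round 3: rule 2 [q36 :- q15, q11.]; rule 6 [q32 :- q22, q15.]. Adds q36, q32.
Round 4: rule 1 [q9 :- q22, q36.]. Adds q9.
q9 first appears in round 4.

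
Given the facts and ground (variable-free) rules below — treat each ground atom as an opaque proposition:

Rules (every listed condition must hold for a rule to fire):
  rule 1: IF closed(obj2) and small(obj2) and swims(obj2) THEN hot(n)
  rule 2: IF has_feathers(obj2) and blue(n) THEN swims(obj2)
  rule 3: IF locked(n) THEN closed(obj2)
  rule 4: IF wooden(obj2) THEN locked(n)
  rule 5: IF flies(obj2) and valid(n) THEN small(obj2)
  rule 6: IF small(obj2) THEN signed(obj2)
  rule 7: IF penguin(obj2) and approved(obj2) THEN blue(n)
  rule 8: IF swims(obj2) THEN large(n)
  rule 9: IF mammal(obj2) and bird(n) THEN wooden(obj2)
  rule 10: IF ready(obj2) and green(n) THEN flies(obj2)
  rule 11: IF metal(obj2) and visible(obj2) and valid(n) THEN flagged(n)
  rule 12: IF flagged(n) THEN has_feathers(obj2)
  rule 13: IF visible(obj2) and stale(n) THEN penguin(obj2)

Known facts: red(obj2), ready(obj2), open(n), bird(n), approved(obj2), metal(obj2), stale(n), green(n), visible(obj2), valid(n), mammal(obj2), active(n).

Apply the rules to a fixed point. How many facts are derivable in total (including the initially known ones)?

25

Round 1 fires rule 9, rule 10, rule 11, rule 13, giving wooden(obj2), flies(obj2), flagged(n), penguin(obj2).
Round 2 fires rule 4, rule 5, rule 7, rule 12, giving locked(n), small(obj2), blue(n), has_feathers(obj2).
Round 3 fires rule 2, rule 3, rule 6, giving swims(obj2), closed(obj2), signed(obj2).
Round 4 fires rule 1, rule 8, giving hot(n), large(n).
Closure: {active(n), approved(obj2), bird(n), blue(n), closed(obj2), flagged(n), flies(obj2), green(n), has_feathers(obj2), hot(n), large(n), locked(n), mammal(obj2), metal(obj2), open(n), penguin(obj2), ready(obj2), red(obj2), signed(obj2), small(obj2), stale(n), swims(obj2), valid(n), visible(obj2), wooden(obj2)} — 25 facts.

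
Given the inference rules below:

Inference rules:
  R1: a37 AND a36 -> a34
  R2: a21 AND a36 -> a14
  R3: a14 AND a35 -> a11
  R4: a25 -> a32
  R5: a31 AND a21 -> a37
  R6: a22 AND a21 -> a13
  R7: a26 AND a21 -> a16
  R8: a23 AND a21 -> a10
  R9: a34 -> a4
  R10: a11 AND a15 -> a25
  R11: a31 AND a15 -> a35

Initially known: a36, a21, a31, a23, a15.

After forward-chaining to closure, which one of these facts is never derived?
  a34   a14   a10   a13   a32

Round 1 — R2, R5, R8, R11, derive a14, a37, a10, a35.
Round 2 — R1, R3, derive a34, a11.
Round 3 — R9, R10, derive a4, a25.
Round 4 — R4, derive a32.
Derived: a10 (round 1), a34 (round 2), a14 (round 1), a32 (round 4). a13 never appears in any round.

a13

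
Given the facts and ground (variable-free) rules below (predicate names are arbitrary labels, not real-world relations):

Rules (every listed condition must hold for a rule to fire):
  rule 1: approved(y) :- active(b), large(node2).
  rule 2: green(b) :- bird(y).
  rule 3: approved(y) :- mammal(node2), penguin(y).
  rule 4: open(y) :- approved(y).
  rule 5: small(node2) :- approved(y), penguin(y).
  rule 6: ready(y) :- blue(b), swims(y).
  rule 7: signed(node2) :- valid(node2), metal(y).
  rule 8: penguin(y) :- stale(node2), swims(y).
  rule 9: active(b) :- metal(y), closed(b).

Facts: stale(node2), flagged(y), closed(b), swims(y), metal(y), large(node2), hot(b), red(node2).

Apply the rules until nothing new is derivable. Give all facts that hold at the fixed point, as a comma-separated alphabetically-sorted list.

active(b), approved(y), closed(b), flagged(y), hot(b), large(node2), metal(y), open(y), penguin(y), red(node2), small(node2), stale(node2), swims(y)

Round 1: rule 8 [penguin(y) :- stale(node2), swims(y).]; rule 9 [active(b) :- metal(y), closed(b).]. New: penguin(y), active(b).
Round 2: rule 1 [approved(y) :- active(b), large(node2).]. New: approved(y).
Round 3: rule 4 [open(y) :- approved(y).]; rule 5 [small(node2) :- approved(y), penguin(y).]. New: open(y), small(node2).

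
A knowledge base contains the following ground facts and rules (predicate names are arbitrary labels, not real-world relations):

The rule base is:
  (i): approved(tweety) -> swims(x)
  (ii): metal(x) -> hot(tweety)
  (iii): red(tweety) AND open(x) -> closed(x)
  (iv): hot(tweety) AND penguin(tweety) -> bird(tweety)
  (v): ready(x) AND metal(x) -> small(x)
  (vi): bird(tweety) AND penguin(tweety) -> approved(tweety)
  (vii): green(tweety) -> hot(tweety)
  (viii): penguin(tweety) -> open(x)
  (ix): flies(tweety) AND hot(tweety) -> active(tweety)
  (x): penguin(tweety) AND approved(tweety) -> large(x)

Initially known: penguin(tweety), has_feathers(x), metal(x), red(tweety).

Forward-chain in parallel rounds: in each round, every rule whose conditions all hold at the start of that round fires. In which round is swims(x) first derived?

Round 1: (ii) [metal(x) -> hot(tweety)]; (viii) [penguin(tweety) -> open(x)]. Adds hot(tweety), open(x).
Round 2: (iii) [red(tweety) AND open(x) -> closed(x)]; (iv) [hot(tweety) AND penguin(tweety) -> bird(tweety)]. Adds closed(x), bird(tweety).
Round 3: (vi) [bird(tweety) AND penguin(tweety) -> approved(tweety)]. Adds approved(tweety).
Round 4: (i) [approved(tweety) -> swims(x)]; (x) [penguin(tweety) AND approved(tweety) -> large(x)]. Adds swims(x), large(x).
swims(x) first appears in round 4.

4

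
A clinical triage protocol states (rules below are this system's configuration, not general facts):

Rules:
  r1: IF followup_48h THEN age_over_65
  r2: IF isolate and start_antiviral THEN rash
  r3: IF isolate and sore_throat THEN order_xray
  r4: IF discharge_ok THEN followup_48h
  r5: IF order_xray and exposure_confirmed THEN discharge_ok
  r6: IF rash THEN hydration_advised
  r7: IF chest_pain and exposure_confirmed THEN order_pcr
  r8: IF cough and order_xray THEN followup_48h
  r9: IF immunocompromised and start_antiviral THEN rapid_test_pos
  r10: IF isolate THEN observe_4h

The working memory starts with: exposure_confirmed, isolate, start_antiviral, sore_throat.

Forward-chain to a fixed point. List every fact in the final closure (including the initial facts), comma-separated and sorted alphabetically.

Round 1 — r2, r3, r10, derive rash, order_xray, observe_4h.
Round 2 — r5, r6, derive discharge_ok, hydration_advised.
Round 3 — r4, derive followup_48h.
Round 4 — r1, derive age_over_65.

age_over_65, discharge_ok, exposure_confirmed, followup_48h, hydration_advised, isolate, observe_4h, order_xray, rash, sore_throat, start_antiviral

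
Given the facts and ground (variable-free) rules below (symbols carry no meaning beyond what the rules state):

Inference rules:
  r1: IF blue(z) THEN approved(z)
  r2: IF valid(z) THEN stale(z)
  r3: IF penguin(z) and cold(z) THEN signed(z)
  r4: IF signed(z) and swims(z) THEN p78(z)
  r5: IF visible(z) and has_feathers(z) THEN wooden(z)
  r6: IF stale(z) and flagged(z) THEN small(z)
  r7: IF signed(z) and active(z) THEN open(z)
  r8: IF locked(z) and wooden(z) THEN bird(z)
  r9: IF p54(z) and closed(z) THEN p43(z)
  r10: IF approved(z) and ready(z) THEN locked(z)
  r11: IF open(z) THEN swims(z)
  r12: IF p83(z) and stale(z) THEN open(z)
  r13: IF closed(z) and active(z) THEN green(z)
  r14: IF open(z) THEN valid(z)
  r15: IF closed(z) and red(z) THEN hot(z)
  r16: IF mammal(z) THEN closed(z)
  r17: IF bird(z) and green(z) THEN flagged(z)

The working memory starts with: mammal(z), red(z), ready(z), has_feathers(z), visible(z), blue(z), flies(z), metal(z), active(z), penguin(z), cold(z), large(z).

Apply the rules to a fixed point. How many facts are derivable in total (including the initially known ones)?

27

Round 1: r1 [IF blue(z) THEN approved(z)]; r3 [IF penguin(z) and cold(z) THEN signed(z)]; r5 [IF visible(z) and has_feathers(z) THEN wooden(z)]; r16 [IF mammal(z) THEN closed(z)]. Adds approved(z), signed(z), wooden(z), closed(z).
Round 2: r7 [IF signed(z) and active(z) THEN open(z)]; r10 [IF approved(z) and ready(z) THEN locked(z)]; r13 [IF closed(z) and active(z) THEN green(z)]; r15 [IF closed(z) and red(z) THEN hot(z)]. Adds open(z), locked(z), green(z), hot(z).
Round 3: r8 [IF locked(z) and wooden(z) THEN bird(z)]; r11 [IF open(z) THEN swims(z)]; r14 [IF open(z) THEN valid(z)]. Adds bird(z), swims(z), valid(z).
Round 4: r2 [IF valid(z) THEN stale(z)]; r4 [IF signed(z) and swims(z) THEN p78(z)]; r17 [IF bird(z) and green(z) THEN flagged(z)]. Adds stale(z), p78(z), flagged(z).
Round 5: r6 [IF stale(z) and flagged(z) THEN small(z)]. Adds small(z).
Closure: {active(z), approved(z), bird(z), blue(z), closed(z), cold(z), flagged(z), flies(z), green(z), has_feathers(z), hot(z), large(z), locked(z), mammal(z), metal(z), open(z), p78(z), penguin(z), ready(z), red(z), signed(z), small(z), stale(z), swims(z), valid(z), visible(z), wooden(z)} — 27 facts.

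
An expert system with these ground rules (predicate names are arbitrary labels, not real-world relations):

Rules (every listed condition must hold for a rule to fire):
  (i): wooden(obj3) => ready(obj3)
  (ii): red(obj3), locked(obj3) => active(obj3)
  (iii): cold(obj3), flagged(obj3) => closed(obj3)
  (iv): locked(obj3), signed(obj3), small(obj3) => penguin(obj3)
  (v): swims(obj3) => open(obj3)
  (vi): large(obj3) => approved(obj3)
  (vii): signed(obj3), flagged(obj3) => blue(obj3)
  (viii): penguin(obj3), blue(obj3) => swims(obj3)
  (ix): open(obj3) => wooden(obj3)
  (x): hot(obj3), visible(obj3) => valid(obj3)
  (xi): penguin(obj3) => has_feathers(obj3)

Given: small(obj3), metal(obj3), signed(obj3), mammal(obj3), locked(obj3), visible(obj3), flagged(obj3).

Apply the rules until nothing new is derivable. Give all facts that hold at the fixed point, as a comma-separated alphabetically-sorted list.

blue(obj3), flagged(obj3), has_feathers(obj3), locked(obj3), mammal(obj3), metal(obj3), open(obj3), penguin(obj3), ready(obj3), signed(obj3), small(obj3), swims(obj3), visible(obj3), wooden(obj3)

Round 1 fires (iv), (vii), giving penguin(obj3), blue(obj3).
Round 2 fires (viii), (xi), giving swims(obj3), has_feathers(obj3).
Round 3 fires (v), giving open(obj3).
Round 4 fires (ix), giving wooden(obj3).
Round 5 fires (i), giving ready(obj3).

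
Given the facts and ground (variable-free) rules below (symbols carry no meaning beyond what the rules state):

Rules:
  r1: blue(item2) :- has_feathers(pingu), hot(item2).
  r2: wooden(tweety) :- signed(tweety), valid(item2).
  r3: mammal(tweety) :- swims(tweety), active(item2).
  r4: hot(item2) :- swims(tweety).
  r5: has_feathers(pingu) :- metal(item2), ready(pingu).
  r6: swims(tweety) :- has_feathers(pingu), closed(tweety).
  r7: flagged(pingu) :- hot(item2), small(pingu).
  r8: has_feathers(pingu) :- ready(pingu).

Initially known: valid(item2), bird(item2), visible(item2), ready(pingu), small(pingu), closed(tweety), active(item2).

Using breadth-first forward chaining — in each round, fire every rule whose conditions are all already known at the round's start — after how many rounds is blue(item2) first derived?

Round 1: r8 [has_feathers(pingu) :- ready(pingu).]. New: has_feathers(pingu).
Round 2: r6 [swims(tweety) :- has_feathers(pingu), closed(tweety).]. New: swims(tweety).
Round 3: r3 [mammal(tweety) :- swims(tweety), active(item2).]; r4 [hot(item2) :- swims(tweety).]. New: mammal(tweety), hot(item2).
Round 4: r1 [blue(item2) :- has_feathers(pingu), hot(item2).]; r7 [flagged(pingu) :- hot(item2), small(pingu).]. New: blue(item2), flagged(pingu).
blue(item2) first appears in round 4.

4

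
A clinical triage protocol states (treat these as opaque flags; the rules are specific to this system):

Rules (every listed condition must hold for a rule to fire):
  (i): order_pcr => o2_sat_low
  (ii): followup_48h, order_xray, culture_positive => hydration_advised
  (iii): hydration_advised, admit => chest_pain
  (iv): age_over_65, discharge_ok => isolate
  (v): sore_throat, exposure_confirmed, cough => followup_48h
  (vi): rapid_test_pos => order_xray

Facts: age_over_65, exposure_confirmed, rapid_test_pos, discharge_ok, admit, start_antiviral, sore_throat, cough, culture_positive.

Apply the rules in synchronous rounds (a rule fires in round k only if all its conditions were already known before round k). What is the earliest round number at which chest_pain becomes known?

Round 1 — (iv), (v), (vi), derive isolate, followup_48h, order_xray.
Round 2 — (ii), derive hydration_advised.
Round 3 — (iii), derive chest_pain.
chest_pain first appears in round 3.

3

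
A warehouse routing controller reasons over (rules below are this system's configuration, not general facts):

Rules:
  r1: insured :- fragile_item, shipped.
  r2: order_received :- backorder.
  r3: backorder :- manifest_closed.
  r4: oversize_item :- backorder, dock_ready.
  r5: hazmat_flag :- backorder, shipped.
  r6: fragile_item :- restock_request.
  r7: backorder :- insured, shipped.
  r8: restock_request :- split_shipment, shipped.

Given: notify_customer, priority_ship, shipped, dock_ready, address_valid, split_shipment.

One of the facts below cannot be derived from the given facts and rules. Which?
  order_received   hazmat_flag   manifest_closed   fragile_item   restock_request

[1] r8 [restock_request :- split_shipment, shipped.]. ⇒ new: restock_request.
[2] r6 [fragile_item :- restock_request.]. ⇒ new: fragile_item.
[3] r1 [insured :- fragile_item, shipped.]. ⇒ new: insured.
[4] r7 [backorder :- insured, shipped.]. ⇒ new: backorder.
[5] r2 [order_received :- backorder.]; r4 [oversize_item :- backorder, dock_ready.]; r5 [hazmat_flag :- backorder, shipped.]. ⇒ new: order_received, oversize_item, hazmat_flag.
Derived: restock_request (round 1), order_received (round 5), hazmat_flag (round 5), fragile_item (round 2). manifest_closed never appears in any round.

manifest_closed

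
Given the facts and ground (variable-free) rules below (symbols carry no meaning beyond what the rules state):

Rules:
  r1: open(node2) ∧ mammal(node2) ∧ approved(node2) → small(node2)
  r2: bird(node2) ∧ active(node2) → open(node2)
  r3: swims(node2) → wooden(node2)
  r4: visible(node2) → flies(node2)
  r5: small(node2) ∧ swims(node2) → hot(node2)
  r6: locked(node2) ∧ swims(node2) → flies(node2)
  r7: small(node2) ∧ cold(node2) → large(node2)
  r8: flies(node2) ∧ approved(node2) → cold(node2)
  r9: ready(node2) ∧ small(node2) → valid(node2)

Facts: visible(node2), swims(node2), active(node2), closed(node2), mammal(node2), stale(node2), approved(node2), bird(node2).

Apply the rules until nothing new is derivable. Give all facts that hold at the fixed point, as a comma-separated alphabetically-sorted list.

Round 1 — r2, r3, r4, derive open(node2), wooden(node2), flies(node2).
Round 2 — r1, r8, derive small(node2), cold(node2).
Round 3 — r5, r7, derive hot(node2), large(node2).

active(node2), approved(node2), bird(node2), closed(node2), cold(node2), flies(node2), hot(node2), large(node2), mammal(node2), open(node2), small(node2), stale(node2), swims(node2), visible(node2), wooden(node2)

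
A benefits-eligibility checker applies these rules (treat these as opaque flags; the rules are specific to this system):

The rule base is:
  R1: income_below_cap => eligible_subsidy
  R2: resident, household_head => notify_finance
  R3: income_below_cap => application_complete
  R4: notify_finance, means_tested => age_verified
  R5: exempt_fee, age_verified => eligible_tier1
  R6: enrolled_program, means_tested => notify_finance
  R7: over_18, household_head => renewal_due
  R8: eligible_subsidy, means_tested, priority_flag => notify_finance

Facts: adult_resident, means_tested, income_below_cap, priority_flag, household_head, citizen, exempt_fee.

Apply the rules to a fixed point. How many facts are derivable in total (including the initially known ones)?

12

[1] R1 [income_below_cap => eligible_subsidy]; R3 [income_below_cap => application_complete]. ⇒ new: eligible_subsidy, application_complete.
[2] R8 [eligible_subsidy, means_tested, priority_flag => notify_finance]. ⇒ new: notify_finance.
[3] R4 [notify_finance, means_tested => age_verified]. ⇒ new: age_verified.
[4] R5 [exempt_fee, age_verified => eligible_tier1]. ⇒ new: eligible_tier1.
Closure: {adult_resident, age_verified, application_complete, citizen, eligible_subsidy, eligible_tier1, exempt_fee, household_head, income_below_cap, means_tested, notify_finance, priority_flag} — 12 facts.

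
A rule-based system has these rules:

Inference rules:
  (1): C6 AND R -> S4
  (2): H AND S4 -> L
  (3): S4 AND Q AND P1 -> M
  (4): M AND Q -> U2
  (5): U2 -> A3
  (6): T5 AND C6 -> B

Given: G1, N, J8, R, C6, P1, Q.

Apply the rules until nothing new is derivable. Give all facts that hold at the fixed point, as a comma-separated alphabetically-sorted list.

A3, C6, G1, J8, M, N, P1, Q, R, S4, U2

Round 1 fires (1), giving S4.
Round 2 fires (3), giving M.
Round 3 fires (4), giving U2.
Round 4 fires (5), giving A3.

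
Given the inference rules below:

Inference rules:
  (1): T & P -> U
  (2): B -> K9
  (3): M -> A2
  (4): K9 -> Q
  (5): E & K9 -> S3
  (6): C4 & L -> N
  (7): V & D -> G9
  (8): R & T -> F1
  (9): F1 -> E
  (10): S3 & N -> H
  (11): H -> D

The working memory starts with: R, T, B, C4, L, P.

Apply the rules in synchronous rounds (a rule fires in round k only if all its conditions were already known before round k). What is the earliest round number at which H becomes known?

4

[1] (1) [T & P -> U]; (2) [B -> K9]; (6) [C4 & L -> N]; (8) [R & T -> F1]. ⇒ new: U, K9, N, F1.
[2] (4) [K9 -> Q]; (9) [F1 -> E]. ⇒ new: Q, E.
[3] (5) [E & K9 -> S3]. ⇒ new: S3.
[4] (10) [S3 & N -> H]. ⇒ new: H.
H first appears in round 4.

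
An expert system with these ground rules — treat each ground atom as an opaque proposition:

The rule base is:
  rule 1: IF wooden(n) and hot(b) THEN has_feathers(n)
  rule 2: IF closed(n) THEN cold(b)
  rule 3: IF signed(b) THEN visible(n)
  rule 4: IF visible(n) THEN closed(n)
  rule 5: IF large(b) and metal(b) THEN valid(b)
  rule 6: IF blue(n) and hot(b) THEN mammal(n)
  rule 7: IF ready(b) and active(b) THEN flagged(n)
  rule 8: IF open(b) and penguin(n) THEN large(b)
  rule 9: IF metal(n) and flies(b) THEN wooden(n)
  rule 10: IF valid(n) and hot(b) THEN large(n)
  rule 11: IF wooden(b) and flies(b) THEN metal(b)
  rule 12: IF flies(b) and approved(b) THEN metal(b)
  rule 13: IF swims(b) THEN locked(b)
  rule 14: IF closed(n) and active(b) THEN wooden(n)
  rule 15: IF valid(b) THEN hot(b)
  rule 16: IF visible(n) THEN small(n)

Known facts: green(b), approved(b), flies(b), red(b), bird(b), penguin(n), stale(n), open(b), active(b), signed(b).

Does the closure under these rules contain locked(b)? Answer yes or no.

no

Round 1: rule 3 [IF signed(b) THEN visible(n)]; rule 8 [IF open(b) and penguin(n) THEN large(b)]; rule 12 [IF flies(b) and approved(b) THEN metal(b)]. Adds visible(n), large(b), metal(b).
Round 2: rule 4 [IF visible(n) THEN closed(n)]; rule 5 [IF large(b) and metal(b) THEN valid(b)]; rule 16 [IF visible(n) THEN small(n)]. Adds closed(n), valid(b), small(n).
Round 3: rule 2 [IF closed(n) THEN cold(b)]; rule 14 [IF closed(n) and active(b) THEN wooden(n)]; rule 15 [IF valid(b) THEN hot(b)]. Adds cold(b), wooden(n), hot(b).
Round 4: rule 1 [IF wooden(n) and hot(b) THEN has_feathers(n)]. Adds has_feathers(n).
Fixed point reached. locked(b) is concluded only by rule 13; rule 13 needs swims(b) (never derived).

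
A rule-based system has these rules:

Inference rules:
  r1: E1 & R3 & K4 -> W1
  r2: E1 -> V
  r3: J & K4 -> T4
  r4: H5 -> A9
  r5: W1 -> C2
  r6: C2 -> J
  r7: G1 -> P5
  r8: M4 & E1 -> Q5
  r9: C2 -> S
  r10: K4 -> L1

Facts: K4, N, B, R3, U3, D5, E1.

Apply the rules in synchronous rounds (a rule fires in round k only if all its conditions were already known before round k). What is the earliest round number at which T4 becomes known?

Round 1 — r1, r2, r10, derive W1, V, L1.
Round 2 — r5, derive C2.
Round 3 — r6, r9, derive J, S.
Round 4 — r3, derive T4.
T4 first appears in round 4.

4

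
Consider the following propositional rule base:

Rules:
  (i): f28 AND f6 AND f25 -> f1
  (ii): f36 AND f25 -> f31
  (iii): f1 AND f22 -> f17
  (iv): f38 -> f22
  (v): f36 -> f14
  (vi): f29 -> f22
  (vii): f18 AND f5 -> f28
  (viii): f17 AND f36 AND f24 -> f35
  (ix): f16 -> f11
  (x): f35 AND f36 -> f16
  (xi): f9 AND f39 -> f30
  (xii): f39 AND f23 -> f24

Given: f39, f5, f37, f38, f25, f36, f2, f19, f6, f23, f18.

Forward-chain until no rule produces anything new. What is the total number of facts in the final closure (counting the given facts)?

21

Round 1 — (ii), (iv), (v), (vii), (xii), derive f31, f22, f14, f28, f24.
Round 2 — (i), derive f1.
Round 3 — (iii), derive f17.
Round 4 — (viii), derive f35.
Round 5 — (x), derive f16.
Round 6 — (ix), derive f11.
Closure: {f1, f11, f14, f16, f17, f18, f19, f2, f22, f23, f24, f25, f28, f31, f35, f36, f37, f38, f39, f5, f6} — 21 facts.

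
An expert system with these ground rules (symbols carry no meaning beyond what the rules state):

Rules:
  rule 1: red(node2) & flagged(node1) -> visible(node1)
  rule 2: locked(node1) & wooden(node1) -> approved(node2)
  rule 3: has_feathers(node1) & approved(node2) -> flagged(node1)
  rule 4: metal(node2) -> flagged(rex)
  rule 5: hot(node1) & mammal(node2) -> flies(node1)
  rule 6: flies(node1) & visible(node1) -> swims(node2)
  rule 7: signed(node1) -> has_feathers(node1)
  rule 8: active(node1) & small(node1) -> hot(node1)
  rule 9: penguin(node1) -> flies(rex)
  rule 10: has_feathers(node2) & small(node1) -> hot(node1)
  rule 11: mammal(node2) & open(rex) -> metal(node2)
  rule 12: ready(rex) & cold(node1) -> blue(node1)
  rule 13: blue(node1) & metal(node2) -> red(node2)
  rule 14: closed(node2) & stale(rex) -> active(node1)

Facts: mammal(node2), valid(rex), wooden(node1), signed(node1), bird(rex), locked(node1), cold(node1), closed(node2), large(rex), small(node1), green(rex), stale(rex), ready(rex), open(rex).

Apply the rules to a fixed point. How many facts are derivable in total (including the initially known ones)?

Round 1 — rule 2, rule 7, rule 11, rule 12, rule 14, derive approved(node2), has_feathers(node1), metal(node2), blue(node1), active(node1).
Round 2 — rule 3, rule 4, rule 8, rule 13, derive flagged(node1), flagged(rex), hot(node1), red(node2).
Round 3 — rule 1, rule 5, derive visible(node1), flies(node1).
Round 4 — rule 6, derive swims(node2).
Closure: {active(node1), approved(node2), bird(rex), blue(node1), closed(node2), cold(node1), flagged(node1), flagged(rex), flies(node1), green(rex), has_feathers(node1), hot(node1), large(rex), locked(node1), mammal(node2), metal(node2), open(rex), ready(rex), red(node2), signed(node1), small(node1), stale(rex), swims(node2), valid(rex), visible(node1), wooden(node1)} — 26 facts.

26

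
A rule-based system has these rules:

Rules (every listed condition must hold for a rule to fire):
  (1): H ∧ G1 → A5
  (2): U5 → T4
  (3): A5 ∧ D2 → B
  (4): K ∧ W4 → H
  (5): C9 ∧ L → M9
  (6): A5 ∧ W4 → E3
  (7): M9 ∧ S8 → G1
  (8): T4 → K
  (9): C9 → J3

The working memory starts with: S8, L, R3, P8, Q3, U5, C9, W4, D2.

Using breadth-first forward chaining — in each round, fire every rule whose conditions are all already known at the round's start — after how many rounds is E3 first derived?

Round 1 — (2), (5), (9), derive T4, M9, J3.
Round 2 — (7), (8), derive G1, K.
Round 3 — (4), derive H.
Round 4 — (1), derive A5.
Round 5 — (3), (6), derive B, E3.
E3 first appears in round 5.

5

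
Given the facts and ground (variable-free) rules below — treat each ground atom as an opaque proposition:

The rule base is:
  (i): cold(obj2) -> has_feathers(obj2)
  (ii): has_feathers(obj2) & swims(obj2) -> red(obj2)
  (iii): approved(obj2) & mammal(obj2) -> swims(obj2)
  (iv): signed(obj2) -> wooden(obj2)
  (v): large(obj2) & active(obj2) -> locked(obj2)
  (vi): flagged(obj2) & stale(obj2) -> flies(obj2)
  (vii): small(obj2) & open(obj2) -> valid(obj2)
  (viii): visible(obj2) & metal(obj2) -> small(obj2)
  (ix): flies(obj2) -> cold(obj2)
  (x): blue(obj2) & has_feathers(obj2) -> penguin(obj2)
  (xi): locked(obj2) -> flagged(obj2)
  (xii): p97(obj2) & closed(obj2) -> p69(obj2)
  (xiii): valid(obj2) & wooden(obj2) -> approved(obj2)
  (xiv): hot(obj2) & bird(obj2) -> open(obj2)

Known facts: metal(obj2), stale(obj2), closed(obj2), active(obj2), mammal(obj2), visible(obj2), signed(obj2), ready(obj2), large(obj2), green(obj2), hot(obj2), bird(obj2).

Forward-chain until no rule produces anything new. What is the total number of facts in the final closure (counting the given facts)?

24

Round 1 — (iv), (v), (viii), (xiv), derive wooden(obj2), locked(obj2), small(obj2), open(obj2).
Round 2 — (vii), (xi), derive valid(obj2), flagged(obj2).
Round 3 — (vi), (xiii), derive flies(obj2), approved(obj2).
Round 4 — (iii), (ix), derive swims(obj2), cold(obj2).
Round 5 — (i), derive has_feathers(obj2).
Round 6 — (ii), derive red(obj2).
Closure: {active(obj2), approved(obj2), bird(obj2), closed(obj2), cold(obj2), flagged(obj2), flies(obj2), green(obj2), has_feathers(obj2), hot(obj2), large(obj2), locked(obj2), mammal(obj2), metal(obj2), open(obj2), ready(obj2), red(obj2), signed(obj2), small(obj2), stale(obj2), swims(obj2), valid(obj2), visible(obj2), wooden(obj2)} — 24 facts.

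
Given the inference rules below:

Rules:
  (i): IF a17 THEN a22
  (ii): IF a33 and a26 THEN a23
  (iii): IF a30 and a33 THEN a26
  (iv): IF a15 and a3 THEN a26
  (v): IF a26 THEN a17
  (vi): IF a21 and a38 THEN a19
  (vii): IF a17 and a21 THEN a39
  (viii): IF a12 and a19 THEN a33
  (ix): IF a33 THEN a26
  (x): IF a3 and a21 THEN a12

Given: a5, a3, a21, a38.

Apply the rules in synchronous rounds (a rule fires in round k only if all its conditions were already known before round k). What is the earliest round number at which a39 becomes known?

Round 1 fires (vi), (x), giving a19, a12.
Round 2 fires (viii), giving a33.
Round 3 fires (ix), giving a26.
Round 4 fires (ii), (v), giving a23, a17.
Round 5 fires (i), (vii), giving a22, a39.
a39 first appears in round 5.

5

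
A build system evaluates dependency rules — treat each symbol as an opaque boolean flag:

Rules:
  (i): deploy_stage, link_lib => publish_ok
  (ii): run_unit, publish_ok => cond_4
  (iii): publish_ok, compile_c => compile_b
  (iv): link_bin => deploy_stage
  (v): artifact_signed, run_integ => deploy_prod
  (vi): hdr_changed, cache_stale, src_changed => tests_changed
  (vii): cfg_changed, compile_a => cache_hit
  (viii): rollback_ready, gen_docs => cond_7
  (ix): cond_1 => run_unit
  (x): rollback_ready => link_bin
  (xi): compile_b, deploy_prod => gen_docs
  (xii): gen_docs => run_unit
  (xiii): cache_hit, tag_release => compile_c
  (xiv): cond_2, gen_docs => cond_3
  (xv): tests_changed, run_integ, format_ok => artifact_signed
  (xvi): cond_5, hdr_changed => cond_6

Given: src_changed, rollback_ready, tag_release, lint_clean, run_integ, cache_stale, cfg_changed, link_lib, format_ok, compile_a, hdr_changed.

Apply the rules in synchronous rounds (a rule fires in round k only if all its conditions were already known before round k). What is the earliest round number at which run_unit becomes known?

Round 1 fires (vi), (vii), (x), giving tests_changed, cache_hit, link_bin.
Round 2 fires (iv), (xiii), (xv), giving deploy_stage, compile_c, artifact_signed.
Round 3 fires (i), (v), giving publish_ok, deploy_prod.
Round 4 fires (iii), giving compile_b.
Round 5 fires (xi), giving gen_docs.
Round 6 fires (viii), (xii), giving cond_7, run_unit.
run_unit first appears in round 6.

6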